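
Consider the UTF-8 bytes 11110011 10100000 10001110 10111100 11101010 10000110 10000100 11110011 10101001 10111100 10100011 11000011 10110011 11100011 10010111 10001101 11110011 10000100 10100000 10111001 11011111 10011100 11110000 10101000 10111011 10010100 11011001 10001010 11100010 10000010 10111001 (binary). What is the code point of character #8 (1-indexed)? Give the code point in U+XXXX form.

Offset 0: leading byte 0xF3 = 11110011 → 4-byte char #1 = F3 A0 8E BC.
Offset 4: leading byte 0xEA = 11101010 → 3-byte char #2 = EA 86 84.
Offset 7: leading byte 0xF3 = 11110011 → 4-byte char #3 = F3 A9 BC A3.
Offset 11: leading byte 0xC3 = 11000011 → 2-byte char #4 = C3 B3.
Offset 13: leading byte 0xE3 = 11100011 → 3-byte char #5 = E3 97 8D.
Offset 16: leading byte 0xF3 = 11110011 → 4-byte char #6 = F3 84 A0 B9.
Offset 20: leading byte 0xDF = 11011111 → 2-byte char #7 = DF 9C.
Offset 22: leading byte 0xF0 = 11110000 → 4-byte char #8 = F0 A8 BB 94.
Leading byte 0xF0 = 11110000 matches 11110xxx → 4-byte sequence.
Byte 1: 0xF0 = 11110000, payload 000 (3 bits).
Byte 2: 0xA8 = 10101000 (10xxxxxx ✓), payload 101000.
Byte 3: 0xBB = 10111011 (10xxxxxx ✓), payload 111011.
Byte 4: 0x94 = 10010100 (10xxxxxx ✓), payload 010100.
Concatenate: 000101000111011010100 = 0x28ED4 (21 bits → U+28ED4).

U+28ED4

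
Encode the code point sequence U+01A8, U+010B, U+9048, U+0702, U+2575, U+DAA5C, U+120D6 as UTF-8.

U+01A8: 2-byte form → C6 A8.
U+010B: 2-byte form → C4 8B.
U+9048: 3-byte form → E9 81 88.
U+0702: 2-byte form → DC 82.
U+2575: 3-byte form → E2 95 B5.
U+DAA5C: 4-byte form → F3 9A A9 9C.
U+120D6: 4-byte form → F0 92 83 96.
Concatenated (20 bytes): C6 A8 C4 8B E9 81 88 DC 82 E2 95 B5 F3 9A A9 9C F0 92 83 96.

C6 A8 C4 8B E9 81 88 DC 82 E2 95 B5 F3 9A A9 9C F0 92 83 96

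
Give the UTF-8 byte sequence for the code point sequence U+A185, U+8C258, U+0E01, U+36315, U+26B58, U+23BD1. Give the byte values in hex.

U+A185: 3-byte form → EA 86 85.
U+8C258: 4-byte form → F2 8C 89 98.
U+0E01: 3-byte form → E0 B8 81.
U+36315: 4-byte form → F0 B6 8C 95.
U+26B58: 4-byte form → F0 A6 AD 98.
U+23BD1: 4-byte form → F0 A3 AF 91.
Concatenated (22 bytes): EA 86 85 F2 8C 89 98 E0 B8 81 F0 B6 8C 95 F0 A6 AD 98 F0 A3 AF 91.

EA 86 85 F2 8C 89 98 E0 B8 81 F0 B6 8C 95 F0 A6 AD 98 F0 A3 AF 91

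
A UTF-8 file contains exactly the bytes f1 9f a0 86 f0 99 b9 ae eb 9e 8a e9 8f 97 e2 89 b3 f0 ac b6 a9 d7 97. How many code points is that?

Byte at offset 0: 0xF1 = 11110001 → 4-byte char (#1). Advance 4.
Byte at offset 4: 0xF0 = 11110000 → 4-byte char (#2). Advance 4.
Byte at offset 8: 0xEB = 11101011 → 3-byte char (#3). Advance 3.
Byte at offset 11: 0xE9 = 11101001 → 3-byte char (#4). Advance 3.
Byte at offset 14: 0xE2 = 11100010 → 3-byte char (#5). Advance 3.
Byte at offset 17: 0xF0 = 11110000 → 4-byte char (#6). Advance 4.
Byte at offset 21: 0xD7 = 11010111 → 2-byte char (#7). Advance 2.
Reached end at offset 23 after 7 code points.

7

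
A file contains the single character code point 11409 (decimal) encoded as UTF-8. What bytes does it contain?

U+2C91 = 0x2C91 = 11409 decimal. In range U+0800–U+FFFF → 3-byte form: 1110xxxx 10xxxxxx 10xxxxxx.
Binary (16 bits): 0010110010010001.
Split 4+6+6: 0010 | 110010 | 010001.
Byte 1: 11100010 = 0xE2.
Byte 2: 10110010 = 0xB2.
Byte 3: 10010001 = 0x91.

E2 B2 91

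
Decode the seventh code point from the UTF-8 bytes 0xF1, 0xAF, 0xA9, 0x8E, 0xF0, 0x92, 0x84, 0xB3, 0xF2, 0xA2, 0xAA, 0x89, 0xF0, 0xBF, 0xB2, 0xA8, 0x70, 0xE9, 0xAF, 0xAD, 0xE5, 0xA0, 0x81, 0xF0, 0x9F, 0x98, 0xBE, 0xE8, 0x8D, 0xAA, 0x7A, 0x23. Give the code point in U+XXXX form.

Offset 0: leading byte 0xF1 = 11110001 → 4-byte char #1 = F1 AF A9 8E.
Offset 4: leading byte 0xF0 = 11110000 → 4-byte char #2 = F0 92 84 B3.
Offset 8: leading byte 0xF2 = 11110010 → 4-byte char #3 = F2 A2 AA 89.
Offset 12: leading byte 0xF0 = 11110000 → 4-byte char #4 = F0 BF B2 A8.
Offset 16: leading byte 0x70 = 01110000 → 1-byte char #5 = 70.
Offset 17: leading byte 0xE9 = 11101001 → 3-byte char #6 = E9 AF AD.
Offset 20: leading byte 0xE5 = 11100101 → 3-byte char #7 = E5 A0 81.
Leading byte 0xE5 = 11100101 matches 1110xxxx → 3-byte sequence.
Byte 1: 0xE5 = 11100101, payload 0101 (4 bits).
Byte 2: 0xA0 = 10100000 (10xxxxxx ✓), payload 100000.
Byte 3: 0x81 = 10000001 (10xxxxxx ✓), payload 000001.
Concatenate: 0101100000000001 = 0x5801 (16 bits → U+5801).

U+5801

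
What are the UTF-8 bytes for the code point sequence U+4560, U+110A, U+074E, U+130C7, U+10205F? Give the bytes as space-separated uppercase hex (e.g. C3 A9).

U+4560: 3-byte form → E4 95 A0.
U+110A: 3-byte form → E1 84 8A.
U+074E: 2-byte form → DD 8E.
U+130C7: 4-byte form → F0 93 83 87.
U+10205F: 4-byte form → F4 82 81 9F.
Concatenated (16 bytes): E4 95 A0 E1 84 8A DD 8E F0 93 83 87 F4 82 81 9F.

E4 95 A0 E1 84 8A DD 8E F0 93 83 87 F4 82 81 9F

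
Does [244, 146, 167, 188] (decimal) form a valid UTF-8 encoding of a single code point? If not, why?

Leading byte 0xF4 = 11110100 → 4-byte form.
Payload = 0x1129FC, which exceeds U+10FFFF, the maximum Unicode code point. (Leading bytes F5–FF, or F4 followed by ≥ 0x90, are invalid.)

invalid (encodes a value above U+10FFFF)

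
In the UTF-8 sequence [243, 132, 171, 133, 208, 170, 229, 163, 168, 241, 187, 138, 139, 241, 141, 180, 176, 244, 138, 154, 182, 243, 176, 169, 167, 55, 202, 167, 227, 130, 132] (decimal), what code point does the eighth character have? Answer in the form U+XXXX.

Offset 0: leading byte 0xF3 = 11110011 → 4-byte char #1 = F3 84 AB 85.
Offset 4: leading byte 0xD0 = 11010000 → 2-byte char #2 = D0 AA.
Offset 6: leading byte 0xE5 = 11100101 → 3-byte char #3 = E5 A3 A8.
Offset 9: leading byte 0xF1 = 11110001 → 4-byte char #4 = F1 BB 8A 8B.
Offset 13: leading byte 0xF1 = 11110001 → 4-byte char #5 = F1 8D B4 B0.
Offset 17: leading byte 0xF4 = 11110100 → 4-byte char #6 = F4 8A 9A B6.
Offset 21: leading byte 0xF3 = 11110011 → 4-byte char #7 = F3 B0 A9 A7.
Offset 25: leading byte 0x37 = 00110111 → 1-byte char #8 = 37.
Leading byte 0x37 = 00110111 matches 0xxxxxxx → 1-byte sequence.
Byte 1: 0x37 = 00110111, payload 0110111 (7 bits).
Concatenate: 0110111 = 0x37 (7 bits → U+0037).

U+0037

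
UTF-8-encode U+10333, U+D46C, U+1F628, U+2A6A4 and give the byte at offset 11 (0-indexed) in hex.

U+10333 → 4-byte form F0 90 8C B3 at offsets 0–3.
U+D46C → 3-byte form ED 91 AC at offsets 4–6.
U+1F628 → 4-byte form F0 9F 98 A8 at offsets 7–10.
U+2A6A4 → 4-byte form F0 AA 9A A4 at offsets 11–14.
Offset 11 falls in char 4's range; it's byte 1 of F0 AA 9A A4 = 0xF0.

0xF0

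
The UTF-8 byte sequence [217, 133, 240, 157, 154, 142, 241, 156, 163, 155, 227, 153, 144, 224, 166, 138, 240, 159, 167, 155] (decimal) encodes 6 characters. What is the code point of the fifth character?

Offset 0: leading byte 0xD9 = 11011001 → 2-byte char #1 = D9 85.
Offset 2: leading byte 0xF0 = 11110000 → 4-byte char #2 = F0 9D 9A 8E.
Offset 6: leading byte 0xF1 = 11110001 → 4-byte char #3 = F1 9C A3 9B.
Offset 10: leading byte 0xE3 = 11100011 → 3-byte char #4 = E3 99 90.
Offset 13: leading byte 0xE0 = 11100000 → 3-byte char #5 = E0 A6 8A.
Leading byte 0xE0 = 11100000 matches 1110xxxx → 3-byte sequence.
Byte 1: 0xE0 = 11100000, payload 0000 (4 bits).
Byte 2: 0xA6 = 10100110 (10xxxxxx ✓), payload 100110.
Byte 3: 0x8A = 10001010 (10xxxxxx ✓), payload 001010.
Concatenate: 0000100110001010 = 0x98A (16 bits → U+098A).

U+098A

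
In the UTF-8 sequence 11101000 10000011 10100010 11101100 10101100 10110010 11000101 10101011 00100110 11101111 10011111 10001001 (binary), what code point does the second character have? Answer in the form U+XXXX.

U+CB32

Offset 0: leading byte 0xE8 = 11101000 → 3-byte char #1 = E8 83 A2.
Offset 3: leading byte 0xEC = 11101100 → 3-byte char #2 = EC AC B2.
Leading byte 0xEC = 11101100 matches 1110xxxx → 3-byte sequence.
Byte 1: 0xEC = 11101100, payload 1100 (4 bits).
Byte 2: 0xAC = 10101100 (10xxxxxx ✓), payload 101100.
Byte 3: 0xB2 = 10110010 (10xxxxxx ✓), payload 110010.
Concatenate: 1100101100110010 = 0xCB32 (16 bits → U+CB32).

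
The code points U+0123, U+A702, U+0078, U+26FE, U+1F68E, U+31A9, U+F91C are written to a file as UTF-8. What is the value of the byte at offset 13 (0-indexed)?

U+0123 → 2-byte form C4 A3 at offsets 0–1.
U+A702 → 3-byte form EA 9C 82 at offsets 2–4.
U+0078 → 1-byte form 78 at offsets 5–5.
U+26FE → 3-byte form E2 9B BE at offsets 6–8.
U+1F68E → 4-byte form F0 9F 9A 8E at offsets 9–12.
U+31A9 → 3-byte form E3 86 A9 at offsets 13–15.
Offset 13 falls in char 6's range; it's byte 1 of E3 86 A9 = 0xE3.

0xE3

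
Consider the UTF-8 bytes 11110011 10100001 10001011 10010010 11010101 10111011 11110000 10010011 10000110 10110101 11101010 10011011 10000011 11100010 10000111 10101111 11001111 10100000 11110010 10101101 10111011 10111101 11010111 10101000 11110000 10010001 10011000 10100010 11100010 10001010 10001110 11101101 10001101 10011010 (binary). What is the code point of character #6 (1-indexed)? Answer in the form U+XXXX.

U+03E0

Offset 0: leading byte 0xF3 = 11110011 → 4-byte char #1 = F3 A1 8B 92.
Offset 4: leading byte 0xD5 = 11010101 → 2-byte char #2 = D5 BB.
Offset 6: leading byte 0xF0 = 11110000 → 4-byte char #3 = F0 93 86 B5.
Offset 10: leading byte 0xEA = 11101010 → 3-byte char #4 = EA 9B 83.
Offset 13: leading byte 0xE2 = 11100010 → 3-byte char #5 = E2 87 AF.
Offset 16: leading byte 0xCF = 11001111 → 2-byte char #6 = CF A0.
Leading byte 0xCF = 11001111 matches 110xxxxx → 2-byte sequence.
Byte 1: 0xCF = 11001111, payload 01111 (5 bits).
Byte 2: 0xA0 = 10100000 (10xxxxxx ✓), payload 100000.
Concatenate: 01111100000 = 0x3E0 (11 bits → U+03E0).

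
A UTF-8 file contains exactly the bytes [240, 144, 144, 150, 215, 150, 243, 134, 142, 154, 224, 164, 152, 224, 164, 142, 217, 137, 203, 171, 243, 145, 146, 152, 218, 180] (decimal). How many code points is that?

Byte at offset 0: 0xF0 = 11110000 → 4-byte char (#1). Advance 4.
Byte at offset 4: 0xD7 = 11010111 → 2-byte char (#2). Advance 2.
Byte at offset 6: 0xF3 = 11110011 → 4-byte char (#3). Advance 4.
Byte at offset 10: 0xE0 = 11100000 → 3-byte char (#4). Advance 3.
Byte at offset 13: 0xE0 = 11100000 → 3-byte char (#5). Advance 3.
Byte at offset 16: 0xD9 = 11011001 → 2-byte char (#6). Advance 2.
Byte at offset 18: 0xCB = 11001011 → 2-byte char (#7). Advance 2.
Byte at offset 20: 0xF3 = 11110011 → 4-byte char (#8). Advance 4.
Byte at offset 24: 0xDA = 11011010 → 2-byte char (#9). Advance 2.
Reached end at offset 26 after 9 code points.

9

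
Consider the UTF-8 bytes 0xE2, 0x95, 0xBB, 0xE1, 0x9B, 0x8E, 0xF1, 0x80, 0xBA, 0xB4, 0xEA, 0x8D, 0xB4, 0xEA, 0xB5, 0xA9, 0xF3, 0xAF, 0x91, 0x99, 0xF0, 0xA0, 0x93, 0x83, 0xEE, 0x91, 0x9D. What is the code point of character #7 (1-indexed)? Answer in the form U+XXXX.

U+204C3

Offset 0: leading byte 0xE2 = 11100010 → 3-byte char #1 = E2 95 BB.
Offset 3: leading byte 0xE1 = 11100001 → 3-byte char #2 = E1 9B 8E.
Offset 6: leading byte 0xF1 = 11110001 → 4-byte char #3 = F1 80 BA B4.
Offset 10: leading byte 0xEA = 11101010 → 3-byte char #4 = EA 8D B4.
Offset 13: leading byte 0xEA = 11101010 → 3-byte char #5 = EA B5 A9.
Offset 16: leading byte 0xF3 = 11110011 → 4-byte char #6 = F3 AF 91 99.
Offset 20: leading byte 0xF0 = 11110000 → 4-byte char #7 = F0 A0 93 83.
Leading byte 0xF0 = 11110000 matches 11110xxx → 4-byte sequence.
Byte 1: 0xF0 = 11110000, payload 000 (3 bits).
Byte 2: 0xA0 = 10100000 (10xxxxxx ✓), payload 100000.
Byte 3: 0x93 = 10010011 (10xxxxxx ✓), payload 010011.
Byte 4: 0x83 = 10000011 (10xxxxxx ✓), payload 000011.
Concatenate: 000100000010011000011 = 0x204C3 (21 bits → U+204C3).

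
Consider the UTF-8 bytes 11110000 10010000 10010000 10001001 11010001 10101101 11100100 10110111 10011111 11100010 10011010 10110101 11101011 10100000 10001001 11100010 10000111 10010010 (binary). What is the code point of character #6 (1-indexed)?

Offset 0: leading byte 0xF0 = 11110000 → 4-byte char #1 = F0 90 90 89.
Offset 4: leading byte 0xD1 = 11010001 → 2-byte char #2 = D1 AD.
Offset 6: leading byte 0xE4 = 11100100 → 3-byte char #3 = E4 B7 9F.
Offset 9: leading byte 0xE2 = 11100010 → 3-byte char #4 = E2 9A B5.
Offset 12: leading byte 0xEB = 11101011 → 3-byte char #5 = EB A0 89.
Offset 15: leading byte 0xE2 = 11100010 → 3-byte char #6 = E2 87 92.
Leading byte 0xE2 = 11100010 matches 1110xxxx → 3-byte sequence.
Byte 1: 0xE2 = 11100010, payload 0010 (4 bits).
Byte 2: 0x87 = 10000111 (10xxxxxx ✓), payload 000111.
Byte 3: 0x92 = 10010010 (10xxxxxx ✓), payload 010010.
Concatenate: 0010000111010010 = 0x21D2 (16 bits → U+21D2).

U+21D2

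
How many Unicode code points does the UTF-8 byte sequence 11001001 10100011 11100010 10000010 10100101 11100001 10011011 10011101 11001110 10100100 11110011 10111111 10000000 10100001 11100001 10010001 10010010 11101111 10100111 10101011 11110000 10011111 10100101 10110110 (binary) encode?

8

Byte at offset 0: 0xC9 = 11001001 → 2-byte char (#1). Advance 2.
Byte at offset 2: 0xE2 = 11100010 → 3-byte char (#2). Advance 3.
Byte at offset 5: 0xE1 = 11100001 → 3-byte char (#3). Advance 3.
Byte at offset 8: 0xCE = 11001110 → 2-byte char (#4). Advance 2.
Byte at offset 10: 0xF3 = 11110011 → 4-byte char (#5). Advance 4.
Byte at offset 14: 0xE1 = 11100001 → 3-byte char (#6). Advance 3.
Byte at offset 17: 0xEF = 11101111 → 3-byte char (#7). Advance 3.
Byte at offset 20: 0xF0 = 11110000 → 4-byte char (#8). Advance 4.
Reached end at offset 24 after 8 code points.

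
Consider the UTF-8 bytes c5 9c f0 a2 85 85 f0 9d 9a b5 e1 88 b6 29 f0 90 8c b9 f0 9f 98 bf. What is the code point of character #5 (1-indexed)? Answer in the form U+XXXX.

U+0029

Offset 0: leading byte 0xC5 = 11000101 → 2-byte char #1 = C5 9C.
Offset 2: leading byte 0xF0 = 11110000 → 4-byte char #2 = F0 A2 85 85.
Offset 6: leading byte 0xF0 = 11110000 → 4-byte char #3 = F0 9D 9A B5.
Offset 10: leading byte 0xE1 = 11100001 → 3-byte char #4 = E1 88 B6.
Offset 13: leading byte 0x29 = 00101001 → 1-byte char #5 = 29.
Leading byte 0x29 = 00101001 matches 0xxxxxxx → 1-byte sequence.
Byte 1: 0x29 = 00101001, payload 0101001 (7 bits).
Concatenate: 0101001 = 0x29 (7 bits → U+0029).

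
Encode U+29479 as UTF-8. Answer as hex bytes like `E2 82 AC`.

F0 A9 91 B9

U+29479 = 0x29479 = 169081 decimal. In range U+10000–U+10FFFF → 4-byte form: 11110xxx 10xxxxxx 10xxxxxx 10xxxxxx.
Binary (21 bits): 000101001010001111001.
Split 3+6+6+6: 000 | 101001 | 010001 | 111001.
Byte 1: 11110000 = 0xF0.
Byte 2: 10101001 = 0xA9.
Byte 3: 10010001 = 0x91.
Byte 4: 10111001 = 0xB9.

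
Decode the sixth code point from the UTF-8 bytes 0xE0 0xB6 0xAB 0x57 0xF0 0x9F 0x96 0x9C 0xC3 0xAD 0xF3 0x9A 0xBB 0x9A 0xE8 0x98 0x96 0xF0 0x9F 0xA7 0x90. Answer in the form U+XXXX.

U+8616

Offset 0: leading byte 0xE0 = 11100000 → 3-byte char #1 = E0 B6 AB.
Offset 3: leading byte 0x57 = 01010111 → 1-byte char #2 = 57.
Offset 4: leading byte 0xF0 = 11110000 → 4-byte char #3 = F0 9F 96 9C.
Offset 8: leading byte 0xC3 = 11000011 → 2-byte char #4 = C3 AD.
Offset 10: leading byte 0xF3 = 11110011 → 4-byte char #5 = F3 9A BB 9A.
Offset 14: leading byte 0xE8 = 11101000 → 3-byte char #6 = E8 98 96.
Leading byte 0xE8 = 11101000 matches 1110xxxx → 3-byte sequence.
Byte 1: 0xE8 = 11101000, payload 1000 (4 bits).
Byte 2: 0x98 = 10011000 (10xxxxxx ✓), payload 011000.
Byte 3: 0x96 = 10010110 (10xxxxxx ✓), payload 010110.
Concatenate: 1000011000010110 = 0x8616 (16 bits → U+8616).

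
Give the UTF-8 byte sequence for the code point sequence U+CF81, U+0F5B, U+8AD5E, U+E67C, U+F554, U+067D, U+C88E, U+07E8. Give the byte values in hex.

EC BE 81 E0 BD 9B F2 8A B5 9E EE 99 BC EF 95 94 D9 BD EC A2 8E DF A8

U+CF81: 3-byte form → EC BE 81.
U+0F5B: 3-byte form → E0 BD 9B.
U+8AD5E: 4-byte form → F2 8A B5 9E.
U+E67C: 3-byte form → EE 99 BC.
U+F554: 3-byte form → EF 95 94.
U+067D: 2-byte form → D9 BD.
U+C88E: 3-byte form → EC A2 8E.
U+07E8: 2-byte form → DF A8.
Concatenated (23 bytes): EC BE 81 E0 BD 9B F2 8A B5 9E EE 99 BC EF 95 94 D9 BD EC A2 8E DF A8.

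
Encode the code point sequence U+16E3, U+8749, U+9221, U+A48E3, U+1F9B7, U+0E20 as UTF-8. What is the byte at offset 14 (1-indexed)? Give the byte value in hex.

0xF0

1-indexed offset 14 is 0-indexed offset 13.
U+16E3 → 3-byte form E1 9B A3 at offsets 0–2.
U+8749 → 3-byte form E8 9D 89 at offsets 3–5.
U+9221 → 3-byte form E9 88 A1 at offsets 6–8.
U+A48E3 → 4-byte form F2 A4 A3 A3 at offsets 9–12.
U+1F9B7 → 4-byte form F0 9F A6 B7 at offsets 13–16.
Offset 13 falls in char 5's range; it's byte 1 of F0 9F A6 B7 = 0xF0.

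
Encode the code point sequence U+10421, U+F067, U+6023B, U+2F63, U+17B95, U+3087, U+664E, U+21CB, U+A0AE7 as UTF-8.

F0 90 90 A1 EF 81 A7 F1 A0 88 BB E2 BD A3 F0 97 AE 95 E3 82 87 E6 99 8E E2 87 8B F2 A0 AB A7

U+10421: 4-byte form → F0 90 90 A1.
U+F067: 3-byte form → EF 81 A7.
U+6023B: 4-byte form → F1 A0 88 BB.
U+2F63: 3-byte form → E2 BD A3.
U+17B95: 4-byte form → F0 97 AE 95.
U+3087: 3-byte form → E3 82 87.
U+664E: 3-byte form → E6 99 8E.
U+21CB: 3-byte form → E2 87 8B.
U+A0AE7: 4-byte form → F2 A0 AB A7.
Concatenated (31 bytes): F0 90 90 A1 EF 81 A7 F1 A0 88 BB E2 BD A3 F0 97 AE 95 E3 82 87 E6 99 8E E2 87 8B F2 A0 AB A7.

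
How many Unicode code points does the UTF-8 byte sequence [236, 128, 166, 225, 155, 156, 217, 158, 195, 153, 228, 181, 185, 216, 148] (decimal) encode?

6

Byte at offset 0: 0xEC = 11101100 → 3-byte char (#1). Advance 3.
Byte at offset 3: 0xE1 = 11100001 → 3-byte char (#2). Advance 3.
Byte at offset 6: 0xD9 = 11011001 → 2-byte char (#3). Advance 2.
Byte at offset 8: 0xC3 = 11000011 → 2-byte char (#4). Advance 2.
Byte at offset 10: 0xE4 = 11100100 → 3-byte char (#5). Advance 3.
Byte at offset 13: 0xD8 = 11011000 → 2-byte char (#6). Advance 2.
Reached end at offset 15 after 6 code points.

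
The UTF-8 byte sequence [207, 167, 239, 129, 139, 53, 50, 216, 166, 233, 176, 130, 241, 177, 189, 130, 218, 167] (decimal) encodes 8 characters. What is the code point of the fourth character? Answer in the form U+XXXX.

Offset 0: leading byte 0xCF = 11001111 → 2-byte char #1 = CF A7.
Offset 2: leading byte 0xEF = 11101111 → 3-byte char #2 = EF 81 8B.
Offset 5: leading byte 0x35 = 00110101 → 1-byte char #3 = 35.
Offset 6: leading byte 0x32 = 00110010 → 1-byte char #4 = 32.
Leading byte 0x32 = 00110010 matches 0xxxxxxx → 1-byte sequence.
Byte 1: 0x32 = 00110010, payload 0110010 (7 bits).
Concatenate: 0110010 = 0x32 (7 bits → U+0032).

U+0032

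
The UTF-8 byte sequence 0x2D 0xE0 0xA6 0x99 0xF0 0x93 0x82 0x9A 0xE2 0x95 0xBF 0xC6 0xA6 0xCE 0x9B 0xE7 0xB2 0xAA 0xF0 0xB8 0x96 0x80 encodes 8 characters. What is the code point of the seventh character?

U+7CAA

Offset 0: leading byte 0x2D = 00101101 → 1-byte char #1 = 2D.
Offset 1: leading byte 0xE0 = 11100000 → 3-byte char #2 = E0 A6 99.
Offset 4: leading byte 0xF0 = 11110000 → 4-byte char #3 = F0 93 82 9A.
Offset 8: leading byte 0xE2 = 11100010 → 3-byte char #4 = E2 95 BF.
Offset 11: leading byte 0xC6 = 11000110 → 2-byte char #5 = C6 A6.
Offset 13: leading byte 0xCE = 11001110 → 2-byte char #6 = CE 9B.
Offset 15: leading byte 0xE7 = 11100111 → 3-byte char #7 = E7 B2 AA.
Leading byte 0xE7 = 11100111 matches 1110xxxx → 3-byte sequence.
Byte 1: 0xE7 = 11100111, payload 0111 (4 bits).
Byte 2: 0xB2 = 10110010 (10xxxxxx ✓), payload 110010.
Byte 3: 0xAA = 10101010 (10xxxxxx ✓), payload 101010.
Concatenate: 0111110010101010 = 0x7CAA (16 bits → U+7CAA).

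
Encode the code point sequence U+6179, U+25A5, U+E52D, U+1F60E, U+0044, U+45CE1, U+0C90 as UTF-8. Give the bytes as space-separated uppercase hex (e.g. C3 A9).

U+6179: 3-byte form → E6 85 B9.
U+25A5: 3-byte form → E2 96 A5.
U+E52D: 3-byte form → EE 94 AD.
U+1F60E: 4-byte form → F0 9F 98 8E.
U+0044: 1-byte form → 44.
U+45CE1: 4-byte form → F1 85 B3 A1.
U+0C90: 3-byte form → E0 B2 90.
Concatenated (21 bytes): E6 85 B9 E2 96 A5 EE 94 AD F0 9F 98 8E 44 F1 85 B3 A1 E0 B2 90.

E6 85 B9 E2 96 A5 EE 94 AD F0 9F 98 8E 44 F1 85 B3 A1 E0 B2 90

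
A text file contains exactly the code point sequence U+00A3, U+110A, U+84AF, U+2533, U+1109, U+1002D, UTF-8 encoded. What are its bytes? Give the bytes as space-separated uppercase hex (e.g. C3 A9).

U+00A3: 2-byte form → C2 A3.
U+110A: 3-byte form → E1 84 8A.
U+84AF: 3-byte form → E8 92 AF.
U+2533: 3-byte form → E2 94 B3.
U+1109: 3-byte form → E1 84 89.
U+1002D: 4-byte form → F0 90 80 AD.
Concatenated (18 bytes): C2 A3 E1 84 8A E8 92 AF E2 94 B3 E1 84 89 F0 90 80 AD.

C2 A3 E1 84 8A E8 92 AF E2 94 B3 E1 84 89 F0 90 80 AD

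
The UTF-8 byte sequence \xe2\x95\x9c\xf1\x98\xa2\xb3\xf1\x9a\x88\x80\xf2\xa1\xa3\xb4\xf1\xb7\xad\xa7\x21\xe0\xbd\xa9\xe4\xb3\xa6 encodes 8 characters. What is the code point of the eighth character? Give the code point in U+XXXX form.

Offset 0: leading byte 0xE2 = 11100010 → 3-byte char #1 = E2 95 9C.
Offset 3: leading byte 0xF1 = 11110001 → 4-byte char #2 = F1 98 A2 B3.
Offset 7: leading byte 0xF1 = 11110001 → 4-byte char #3 = F1 9A 88 80.
Offset 11: leading byte 0xF2 = 11110010 → 4-byte char #4 = F2 A1 A3 B4.
Offset 15: leading byte 0xF1 = 11110001 → 4-byte char #5 = F1 B7 AD A7.
Offset 19: leading byte 0x21 = 00100001 → 1-byte char #6 = 21.
Offset 20: leading byte 0xE0 = 11100000 → 3-byte char #7 = E0 BD A9.
Offset 23: leading byte 0xE4 = 11100100 → 3-byte char #8 = E4 B3 A6.
Leading byte 0xE4 = 11100100 matches 1110xxxx → 3-byte sequence.
Byte 1: 0xE4 = 11100100, payload 0100 (4 bits).
Byte 2: 0xB3 = 10110011 (10xxxxxx ✓), payload 110011.
Byte 3: 0xA6 = 10100110 (10xxxxxx ✓), payload 100110.
Concatenate: 0100110011100110 = 0x4CE6 (16 bits → U+4CE6).

U+4CE6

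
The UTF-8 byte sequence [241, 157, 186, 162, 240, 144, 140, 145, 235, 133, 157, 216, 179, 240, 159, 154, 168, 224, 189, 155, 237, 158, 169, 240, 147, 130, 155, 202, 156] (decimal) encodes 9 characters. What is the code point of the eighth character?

Offset 0: leading byte 0xF1 = 11110001 → 4-byte char #1 = F1 9D BA A2.
Offset 4: leading byte 0xF0 = 11110000 → 4-byte char #2 = F0 90 8C 91.
Offset 8: leading byte 0xEB = 11101011 → 3-byte char #3 = EB 85 9D.
Offset 11: leading byte 0xD8 = 11011000 → 2-byte char #4 = D8 B3.
Offset 13: leading byte 0xF0 = 11110000 → 4-byte char #5 = F0 9F 9A A8.
Offset 17: leading byte 0xE0 = 11100000 → 3-byte char #6 = E0 BD 9B.
Offset 20: leading byte 0xED = 11101101 → 3-byte char #7 = ED 9E A9.
Offset 23: leading byte 0xF0 = 11110000 → 4-byte char #8 = F0 93 82 9B.
Leading byte 0xF0 = 11110000 matches 11110xxx → 4-byte sequence.
Byte 1: 0xF0 = 11110000, payload 000 (3 bits).
Byte 2: 0x93 = 10010011 (10xxxxxx ✓), payload 010011.
Byte 3: 0x82 = 10000010 (10xxxxxx ✓), payload 000010.
Byte 4: 0x9B = 10011011 (10xxxxxx ✓), payload 011011.
Concatenate: 000010011000010011011 = 0x1309B (21 bits → U+1309B).

U+1309B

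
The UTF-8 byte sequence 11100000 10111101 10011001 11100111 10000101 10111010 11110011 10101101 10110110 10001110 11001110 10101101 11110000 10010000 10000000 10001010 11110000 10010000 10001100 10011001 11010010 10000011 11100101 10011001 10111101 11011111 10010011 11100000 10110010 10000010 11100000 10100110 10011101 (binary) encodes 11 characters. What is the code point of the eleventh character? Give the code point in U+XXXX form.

Offset 0: leading byte 0xE0 = 11100000 → 3-byte char #1 = E0 BD 99.
Offset 3: leading byte 0xE7 = 11100111 → 3-byte char #2 = E7 85 BA.
Offset 6: leading byte 0xF3 = 11110011 → 4-byte char #3 = F3 AD B6 8E.
Offset 10: leading byte 0xCE = 11001110 → 2-byte char #4 = CE AD.
Offset 12: leading byte 0xF0 = 11110000 → 4-byte char #5 = F0 90 80 8A.
Offset 16: leading byte 0xF0 = 11110000 → 4-byte char #6 = F0 90 8C 99.
Offset 20: leading byte 0xD2 = 11010010 → 2-byte char #7 = D2 83.
Offset 22: leading byte 0xE5 = 11100101 → 3-byte char #8 = E5 99 BD.
Offset 25: leading byte 0xDF = 11011111 → 2-byte char #9 = DF 93.
Offset 27: leading byte 0xE0 = 11100000 → 3-byte char #10 = E0 B2 82.
Offset 30: leading byte 0xE0 = 11100000 → 3-byte char #11 = E0 A6 9D.
Leading byte 0xE0 = 11100000 matches 1110xxxx → 3-byte sequence.
Byte 1: 0xE0 = 11100000, payload 0000 (4 bits).
Byte 2: 0xA6 = 10100110 (10xxxxxx ✓), payload 100110.
Byte 3: 0x9D = 10011101 (10xxxxxx ✓), payload 011101.
Concatenate: 0000100110011101 = 0x99D (16 bits → U+099D).

U+099D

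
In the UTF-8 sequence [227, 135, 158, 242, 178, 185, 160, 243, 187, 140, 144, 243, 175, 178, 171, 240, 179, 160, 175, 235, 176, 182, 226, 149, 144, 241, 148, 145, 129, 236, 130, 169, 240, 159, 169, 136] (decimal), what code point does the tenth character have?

Offset 0: leading byte 0xE3 = 11100011 → 3-byte char #1 = E3 87 9E.
Offset 3: leading byte 0xF2 = 11110010 → 4-byte char #2 = F2 B2 B9 A0.
Offset 7: leading byte 0xF3 = 11110011 → 4-byte char #3 = F3 BB 8C 90.
Offset 11: leading byte 0xF3 = 11110011 → 4-byte char #4 = F3 AF B2 AB.
Offset 15: leading byte 0xF0 = 11110000 → 4-byte char #5 = F0 B3 A0 AF.
Offset 19: leading byte 0xEB = 11101011 → 3-byte char #6 = EB B0 B6.
Offset 22: leading byte 0xE2 = 11100010 → 3-byte char #7 = E2 95 90.
Offset 25: leading byte 0xF1 = 11110001 → 4-byte char #8 = F1 94 91 81.
Offset 29: leading byte 0xEC = 11101100 → 3-byte char #9 = EC 82 A9.
Offset 32: leading byte 0xF0 = 11110000 → 4-byte char #10 = F0 9F A9 88.
Leading byte 0xF0 = 11110000 matches 11110xxx → 4-byte sequence.
Byte 1: 0xF0 = 11110000, payload 000 (3 bits).
Byte 2: 0x9F = 10011111 (10xxxxxx ✓), payload 011111.
Byte 3: 0xA9 = 10101001 (10xxxxxx ✓), payload 101001.
Byte 4: 0x88 = 10001000 (10xxxxxx ✓), payload 001000.
Concatenate: 000011111101001001000 = 0x1FA48 (21 bits → U+1FA48).

U+1FA48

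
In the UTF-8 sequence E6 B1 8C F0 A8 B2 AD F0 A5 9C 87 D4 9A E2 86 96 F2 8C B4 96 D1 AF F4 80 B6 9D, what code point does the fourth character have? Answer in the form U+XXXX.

Offset 0: leading byte 0xE6 = 11100110 → 3-byte char #1 = E6 B1 8C.
Offset 3: leading byte 0xF0 = 11110000 → 4-byte char #2 = F0 A8 B2 AD.
Offset 7: leading byte 0xF0 = 11110000 → 4-byte char #3 = F0 A5 9C 87.
Offset 11: leading byte 0xD4 = 11010100 → 2-byte char #4 = D4 9A.
Leading byte 0xD4 = 11010100 matches 110xxxxx → 2-byte sequence.
Byte 1: 0xD4 = 11010100, payload 10100 (5 bits).
Byte 2: 0x9A = 10011010 (10xxxxxx ✓), payload 011010.
Concatenate: 10100011010 = 0x51A (11 bits → U+051A).

U+051A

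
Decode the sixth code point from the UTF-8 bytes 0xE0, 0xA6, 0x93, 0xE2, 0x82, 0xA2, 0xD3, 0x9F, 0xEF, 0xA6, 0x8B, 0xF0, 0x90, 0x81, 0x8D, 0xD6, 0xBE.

Offset 0: leading byte 0xE0 = 11100000 → 3-byte char #1 = E0 A6 93.
Offset 3: leading byte 0xE2 = 11100010 → 3-byte char #2 = E2 82 A2.
Offset 6: leading byte 0xD3 = 11010011 → 2-byte char #3 = D3 9F.
Offset 8: leading byte 0xEF = 11101111 → 3-byte char #4 = EF A6 8B.
Offset 11: leading byte 0xF0 = 11110000 → 4-byte char #5 = F0 90 81 8D.
Offset 15: leading byte 0xD6 = 11010110 → 2-byte char #6 = D6 BE.
Leading byte 0xD6 = 11010110 matches 110xxxxx → 2-byte sequence.
Byte 1: 0xD6 = 11010110, payload 10110 (5 bits).
Byte 2: 0xBE = 10111110 (10xxxxxx ✓), payload 111110.
Concatenate: 10110111110 = 0x5BE (11 bits → U+05BE).

U+05BE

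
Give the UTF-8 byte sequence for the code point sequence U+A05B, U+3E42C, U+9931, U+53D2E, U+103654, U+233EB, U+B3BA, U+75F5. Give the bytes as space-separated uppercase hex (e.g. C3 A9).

EA 81 9B F0 BE 90 AC E9 A4 B1 F1 93 B4 AE F4 83 99 94 F0 A3 8F AB EB 8E BA E7 97 B5

U+A05B: 3-byte form → EA 81 9B.
U+3E42C: 4-byte form → F0 BE 90 AC.
U+9931: 3-byte form → E9 A4 B1.
U+53D2E: 4-byte form → F1 93 B4 AE.
U+103654: 4-byte form → F4 83 99 94.
U+233EB: 4-byte form → F0 A3 8F AB.
U+B3BA: 3-byte form → EB 8E BA.
U+75F5: 3-byte form → E7 97 B5.
Concatenated (28 bytes): EA 81 9B F0 BE 90 AC E9 A4 B1 F1 93 B4 AE F4 83 99 94 F0 A3 8F AB EB 8E BA E7 97 B5.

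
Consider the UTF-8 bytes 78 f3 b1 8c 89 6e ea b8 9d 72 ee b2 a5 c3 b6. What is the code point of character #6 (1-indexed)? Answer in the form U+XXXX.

Offset 0: leading byte 0x78 = 01111000 → 1-byte char #1 = 78.
Offset 1: leading byte 0xF3 = 11110011 → 4-byte char #2 = F3 B1 8C 89.
Offset 5: leading byte 0x6E = 01101110 → 1-byte char #3 = 6E.
Offset 6: leading byte 0xEA = 11101010 → 3-byte char #4 = EA B8 9D.
Offset 9: leading byte 0x72 = 01110010 → 1-byte char #5 = 72.
Offset 10: leading byte 0xEE = 11101110 → 3-byte char #6 = EE B2 A5.
Leading byte 0xEE = 11101110 matches 1110xxxx → 3-byte sequence.
Byte 1: 0xEE = 11101110, payload 1110 (4 bits).
Byte 2: 0xB2 = 10110010 (10xxxxxx ✓), payload 110010.
Byte 3: 0xA5 = 10100101 (10xxxxxx ✓), payload 100101.
Concatenate: 1110110010100101 = 0xECA5 (16 bits → U+ECA5).

U+ECA5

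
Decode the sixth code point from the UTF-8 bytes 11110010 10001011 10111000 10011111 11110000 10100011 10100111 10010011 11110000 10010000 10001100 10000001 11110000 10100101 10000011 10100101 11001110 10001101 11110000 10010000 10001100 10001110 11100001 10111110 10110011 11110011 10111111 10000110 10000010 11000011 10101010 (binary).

Offset 0: leading byte 0xF2 = 11110010 → 4-byte char #1 = F2 8B B8 9F.
Offset 4: leading byte 0xF0 = 11110000 → 4-byte char #2 = F0 A3 A7 93.
Offset 8: leading byte 0xF0 = 11110000 → 4-byte char #3 = F0 90 8C 81.
Offset 12: leading byte 0xF0 = 11110000 → 4-byte char #4 = F0 A5 83 A5.
Offset 16: leading byte 0xCE = 11001110 → 2-byte char #5 = CE 8D.
Offset 18: leading byte 0xF0 = 11110000 → 4-byte char #6 = F0 90 8C 8E.
Leading byte 0xF0 = 11110000 matches 11110xxx → 4-byte sequence.
Byte 1: 0xF0 = 11110000, payload 000 (3 bits).
Byte 2: 0x90 = 10010000 (10xxxxxx ✓), payload 010000.
Byte 3: 0x8C = 10001100 (10xxxxxx ✓), payload 001100.
Byte 4: 0x8E = 10001110 (10xxxxxx ✓), payload 001110.
Concatenate: 000010000001100001110 = 0x1030E (21 bits → U+1030E).

U+1030E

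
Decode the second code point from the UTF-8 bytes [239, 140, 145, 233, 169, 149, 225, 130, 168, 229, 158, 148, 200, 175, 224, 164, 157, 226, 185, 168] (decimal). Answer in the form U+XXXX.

U+9A55

Offset 0: leading byte 0xEF = 11101111 → 3-byte char #1 = EF 8C 91.
Offset 3: leading byte 0xE9 = 11101001 → 3-byte char #2 = E9 A9 95.
Leading byte 0xE9 = 11101001 matches 1110xxxx → 3-byte sequence.
Byte 1: 0xE9 = 11101001, payload 1001 (4 bits).
Byte 2: 0xA9 = 10101001 (10xxxxxx ✓), payload 101001.
Byte 3: 0x95 = 10010101 (10xxxxxx ✓), payload 010101.
Concatenate: 1001101001010101 = 0x9A55 (16 bits → U+9A55).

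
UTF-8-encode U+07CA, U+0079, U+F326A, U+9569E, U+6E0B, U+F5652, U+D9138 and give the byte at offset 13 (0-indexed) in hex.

U+07CA → 2-byte form DF 8A at offsets 0–1.
U+0079 → 1-byte form 79 at offsets 2–2.
U+F326A → 4-byte form F3 B3 89 AA at offsets 3–6.
U+9569E → 4-byte form F2 95 9A 9E at offsets 7–10.
U+6E0B → 3-byte form E6 B8 8B at offsets 11–13.
Offset 13 falls in char 5's range; it's byte 3 of E6 B8 8B = 0x8B.

0x8B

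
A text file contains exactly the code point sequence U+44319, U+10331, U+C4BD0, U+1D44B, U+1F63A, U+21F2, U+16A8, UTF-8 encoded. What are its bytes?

U+44319: 4-byte form → F1 84 8C 99.
U+10331: 4-byte form → F0 90 8C B1.
U+C4BD0: 4-byte form → F3 84 AF 90.
U+1D44B: 4-byte form → F0 9D 91 8B.
U+1F63A: 4-byte form → F0 9F 98 BA.
U+21F2: 3-byte form → E2 87 B2.
U+16A8: 3-byte form → E1 9A A8.
Concatenated (26 bytes): F1 84 8C 99 F0 90 8C B1 F3 84 AF 90 F0 9D 91 8B F0 9F 98 BA E2 87 B2 E1 9A A8.

F1 84 8C 99 F0 90 8C B1 F3 84 AF 90 F0 9D 91 8B F0 9F 98 BA E2 87 B2 E1 9A A8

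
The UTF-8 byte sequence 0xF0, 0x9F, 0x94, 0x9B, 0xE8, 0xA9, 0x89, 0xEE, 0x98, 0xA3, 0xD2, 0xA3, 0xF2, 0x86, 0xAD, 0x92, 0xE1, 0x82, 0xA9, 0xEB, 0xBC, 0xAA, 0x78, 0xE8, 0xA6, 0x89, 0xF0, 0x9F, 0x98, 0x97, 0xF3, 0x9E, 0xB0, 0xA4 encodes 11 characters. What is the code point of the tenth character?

Offset 0: leading byte 0xF0 = 11110000 → 4-byte char #1 = F0 9F 94 9B.
Offset 4: leading byte 0xE8 = 11101000 → 3-byte char #2 = E8 A9 89.
Offset 7: leading byte 0xEE = 11101110 → 3-byte char #3 = EE 98 A3.
Offset 10: leading byte 0xD2 = 11010010 → 2-byte char #4 = D2 A3.
Offset 12: leading byte 0xF2 = 11110010 → 4-byte char #5 = F2 86 AD 92.
Offset 16: leading byte 0xE1 = 11100001 → 3-byte char #6 = E1 82 A9.
Offset 19: leading byte 0xEB = 11101011 → 3-byte char #7 = EB BC AA.
Offset 22: leading byte 0x78 = 01111000 → 1-byte char #8 = 78.
Offset 23: leading byte 0xE8 = 11101000 → 3-byte char #9 = E8 A6 89.
Offset 26: leading byte 0xF0 = 11110000 → 4-byte char #10 = F0 9F 98 97.
Leading byte 0xF0 = 11110000 matches 11110xxx → 4-byte sequence.
Byte 1: 0xF0 = 11110000, payload 000 (3 bits).
Byte 2: 0x9F = 10011111 (10xxxxxx ✓), payload 011111.
Byte 3: 0x98 = 10011000 (10xxxxxx ✓), payload 011000.
Byte 4: 0x97 = 10010111 (10xxxxxx ✓), payload 010111.
Concatenate: 000011111011000010111 = 0x1F617 (21 bits → U+1F617).

U+1F617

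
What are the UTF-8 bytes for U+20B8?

U+20B8 = 0x20B8 = 8376 decimal. In range U+0800–U+FFFF → 3-byte form: 1110xxxx 10xxxxxx 10xxxxxx.
Binary (16 bits): 0010000010111000.
Split 4+6+6: 0010 | 000010 | 111000.
Byte 1: 11100010 = 0xE2.
Byte 2: 10000010 = 0x82.
Byte 3: 10111000 = 0xB8.

E2 82 B8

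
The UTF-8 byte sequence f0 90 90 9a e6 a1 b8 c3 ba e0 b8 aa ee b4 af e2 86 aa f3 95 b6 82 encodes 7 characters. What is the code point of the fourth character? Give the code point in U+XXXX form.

U+0E2A

Offset 0: leading byte 0xF0 = 11110000 → 4-byte char #1 = F0 90 90 9A.
Offset 4: leading byte 0xE6 = 11100110 → 3-byte char #2 = E6 A1 B8.
Offset 7: leading byte 0xC3 = 11000011 → 2-byte char #3 = C3 BA.
Offset 9: leading byte 0xE0 = 11100000 → 3-byte char #4 = E0 B8 AA.
Leading byte 0xE0 = 11100000 matches 1110xxxx → 3-byte sequence.
Byte 1: 0xE0 = 11100000, payload 0000 (4 bits).
Byte 2: 0xB8 = 10111000 (10xxxxxx ✓), payload 111000.
Byte 3: 0xAA = 10101010 (10xxxxxx ✓), payload 101010.
Concatenate: 0000111000101010 = 0xE2A (16 bits → U+0E2A).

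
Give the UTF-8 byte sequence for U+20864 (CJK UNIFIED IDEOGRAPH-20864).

F0 A0 A1 A4

U+20864 = 0x20864 = 133220 decimal. In range U+10000–U+10FFFF → 4-byte form: 11110xxx 10xxxxxx 10xxxxxx 10xxxxxx.
Binary (21 bits): 000100000100001100100.
Split 3+6+6+6: 000 | 100000 | 100001 | 100100.
Byte 1: 11110000 = 0xF0.
Byte 2: 10100000 = 0xA0.
Byte 3: 10100001 = 0xA1.
Byte 4: 10100100 = 0xA4.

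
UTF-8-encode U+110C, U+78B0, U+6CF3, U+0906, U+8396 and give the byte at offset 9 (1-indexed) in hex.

0xB3

1-indexed offset 9 is 0-indexed offset 8.
U+110C → 3-byte form E1 84 8C at offsets 0–2.
U+78B0 → 3-byte form E7 A2 B0 at offsets 3–5.
U+6CF3 → 3-byte form E6 B3 B3 at offsets 6–8.
Offset 8 falls in char 3's range; it's byte 3 of E6 B3 B3 = 0xB3.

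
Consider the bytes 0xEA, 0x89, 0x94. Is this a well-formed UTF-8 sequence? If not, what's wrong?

Leading byte 0xEA = 11101010 → 3-byte form.
Continuation bytes 0x89=10001001, 0x94=10010100 all match 10xxxxxx.
Decoded value 0xA254 is ≥ 0x800 (shortest form) and not a surrogate.

valid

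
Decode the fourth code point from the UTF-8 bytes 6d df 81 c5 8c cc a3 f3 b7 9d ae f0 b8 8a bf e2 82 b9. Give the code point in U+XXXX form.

Offset 0: leading byte 0x6D = 01101101 → 1-byte char #1 = 6D.
Offset 1: leading byte 0xDF = 11011111 → 2-byte char #2 = DF 81.
Offset 3: leading byte 0xC5 = 11000101 → 2-byte char #3 = C5 8C.
Offset 5: leading byte 0xCC = 11001100 → 2-byte char #4 = CC A3.
Leading byte 0xCC = 11001100 matches 110xxxxx → 2-byte sequence.
Byte 1: 0xCC = 11001100, payload 01100 (5 bits).
Byte 2: 0xA3 = 10100011 (10xxxxxx ✓), payload 100011.
Concatenate: 01100100011 = 0x323 (11 bits → U+0323).

U+0323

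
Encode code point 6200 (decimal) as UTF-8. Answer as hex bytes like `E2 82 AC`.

E1 A0 B8

U+1838 = 0x1838 = 6200 decimal. In range U+0800–U+FFFF → 3-byte form: 1110xxxx 10xxxxxx 10xxxxxx.
Binary (16 bits): 0001100000111000.
Split 4+6+6: 0001 | 100000 | 111000.
Byte 1: 11100001 = 0xE1.
Byte 2: 10100000 = 0xA0.
Byte 3: 10111000 = 0xB8.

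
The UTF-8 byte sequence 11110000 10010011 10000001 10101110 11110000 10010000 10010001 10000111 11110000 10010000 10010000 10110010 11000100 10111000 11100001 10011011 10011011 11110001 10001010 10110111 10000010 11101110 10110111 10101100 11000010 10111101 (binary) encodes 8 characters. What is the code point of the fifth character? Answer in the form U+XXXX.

Offset 0: leading byte 0xF0 = 11110000 → 4-byte char #1 = F0 93 81 AE.
Offset 4: leading byte 0xF0 = 11110000 → 4-byte char #2 = F0 90 91 87.
Offset 8: leading byte 0xF0 = 11110000 → 4-byte char #3 = F0 90 90 B2.
Offset 12: leading byte 0xC4 = 11000100 → 2-byte char #4 = C4 B8.
Offset 14: leading byte 0xE1 = 11100001 → 3-byte char #5 = E1 9B 9B.
Leading byte 0xE1 = 11100001 matches 1110xxxx → 3-byte sequence.
Byte 1: 0xE1 = 11100001, payload 0001 (4 bits).
Byte 2: 0x9B = 10011011 (10xxxxxx ✓), payload 011011.
Byte 3: 0x9B = 10011011 (10xxxxxx ✓), payload 011011.
Concatenate: 0001011011011011 = 0x16DB (16 bits → U+16DB).

U+16DB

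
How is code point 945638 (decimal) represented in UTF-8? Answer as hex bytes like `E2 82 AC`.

F3 A6 B7 A6

U+E6DE6 = 0xE6DE6 = 945638 decimal. In range U+10000–U+10FFFF → 4-byte form: 11110xxx 10xxxxxx 10xxxxxx 10xxxxxx.
Binary (21 bits): 011100110110111100110.
Split 3+6+6+6: 011 | 100110 | 110111 | 100110.
Byte 1: 11110011 = 0xF3.
Byte 2: 10100110 = 0xA6.
Byte 3: 10110111 = 0xB7.
Byte 4: 10100110 = 0xA6.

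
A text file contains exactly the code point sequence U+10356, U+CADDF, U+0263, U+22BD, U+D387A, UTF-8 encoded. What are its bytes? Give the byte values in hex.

U+10356: 4-byte form → F0 90 8D 96.
U+CADDF: 4-byte form → F3 8A B7 9F.
U+0263: 2-byte form → C9 A3.
U+22BD: 3-byte form → E2 8A BD.
U+D387A: 4-byte form → F3 93 A1 BA.
Concatenated (17 bytes): F0 90 8D 96 F3 8A B7 9F C9 A3 E2 8A BD F3 93 A1 BA.

F0 90 8D 96 F3 8A B7 9F C9 A3 E2 8A BD F3 93 A1 BA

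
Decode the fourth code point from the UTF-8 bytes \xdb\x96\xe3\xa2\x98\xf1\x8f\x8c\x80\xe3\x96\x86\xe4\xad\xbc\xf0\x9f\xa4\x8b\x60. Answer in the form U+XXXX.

Offset 0: leading byte 0xDB = 11011011 → 2-byte char #1 = DB 96.
Offset 2: leading byte 0xE3 = 11100011 → 3-byte char #2 = E3 A2 98.
Offset 5: leading byte 0xF1 = 11110001 → 4-byte char #3 = F1 8F 8C 80.
Offset 9: leading byte 0xE3 = 11100011 → 3-byte char #4 = E3 96 86.
Leading byte 0xE3 = 11100011 matches 1110xxxx → 3-byte sequence.
Byte 1: 0xE3 = 11100011, payload 0011 (4 bits).
Byte 2: 0x96 = 10010110 (10xxxxxx ✓), payload 010110.
Byte 3: 0x86 = 10000110 (10xxxxxx ✓), payload 000110.
Concatenate: 0011010110000110 = 0x3586 (16 bits → U+3586).

U+3586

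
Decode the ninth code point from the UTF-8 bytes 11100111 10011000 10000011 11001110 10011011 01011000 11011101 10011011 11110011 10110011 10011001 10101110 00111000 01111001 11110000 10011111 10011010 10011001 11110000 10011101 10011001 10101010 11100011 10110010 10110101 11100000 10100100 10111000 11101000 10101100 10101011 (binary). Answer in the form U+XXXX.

U+1D66A

Offset 0: leading byte 0xE7 = 11100111 → 3-byte char #1 = E7 98 83.
Offset 3: leading byte 0xCE = 11001110 → 2-byte char #2 = CE 9B.
Offset 5: leading byte 0x58 = 01011000 → 1-byte char #3 = 58.
Offset 6: leading byte 0xDD = 11011101 → 2-byte char #4 = DD 9B.
Offset 8: leading byte 0xF3 = 11110011 → 4-byte char #5 = F3 B3 99 AE.
Offset 12: leading byte 0x38 = 00111000 → 1-byte char #6 = 38.
Offset 13: leading byte 0x79 = 01111001 → 1-byte char #7 = 79.
Offset 14: leading byte 0xF0 = 11110000 → 4-byte char #8 = F0 9F 9A 99.
Offset 18: leading byte 0xF0 = 11110000 → 4-byte char #9 = F0 9D 99 AA.
Leading byte 0xF0 = 11110000 matches 11110xxx → 4-byte sequence.
Byte 1: 0xF0 = 11110000, payload 000 (3 bits).
Byte 2: 0x9D = 10011101 (10xxxxxx ✓), payload 011101.
Byte 3: 0x99 = 10011001 (10xxxxxx ✓), payload 011001.
Byte 4: 0xAA = 10101010 (10xxxxxx ✓), payload 101010.
Concatenate: 000011101011001101010 = 0x1D66A (21 bits → U+1D66A).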